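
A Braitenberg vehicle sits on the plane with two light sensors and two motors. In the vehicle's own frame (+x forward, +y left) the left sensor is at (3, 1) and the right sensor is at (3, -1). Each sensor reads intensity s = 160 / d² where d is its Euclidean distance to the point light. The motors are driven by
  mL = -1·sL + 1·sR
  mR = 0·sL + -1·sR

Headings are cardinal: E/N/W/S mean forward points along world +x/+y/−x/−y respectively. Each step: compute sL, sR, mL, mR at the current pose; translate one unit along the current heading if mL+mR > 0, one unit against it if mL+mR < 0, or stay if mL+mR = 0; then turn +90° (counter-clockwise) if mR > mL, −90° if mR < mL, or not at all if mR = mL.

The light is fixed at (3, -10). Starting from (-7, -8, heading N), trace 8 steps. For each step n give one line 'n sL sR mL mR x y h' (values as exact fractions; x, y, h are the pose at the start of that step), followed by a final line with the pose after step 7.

0 80/73 80/53 1600/3869 -80/53 -7 -8 N
1 160/53 160/49 640/2597 -160/49 -7 -9 E
2 20/13 40/37 -220/481 -40/37 -8 -9 S
3 160/197 32/41 -256/8077 -32/41 -8 -8 W
4 80/73 80/53 1600/3869 -80/53 -7 -8 N
5 160/53 160/49 640/2597 -160/49 -7 -9 E
6 20/13 40/37 -220/481 -40/37 -8 -9 S
7 160/197 32/41 -256/8077 -32/41 -8 -8 W
final -7 -8 N

n=0: pose=(-7,-8,N); sL=80/73, sR=80/53; mL=1600/3869, mR=-80/53; mL+mR=-80/73 → advance -1; mR−mL=-7440/3869 → turn -1·90°
n=1: pose=(-7,-9,E); sL=160/53, sR=160/49; mL=640/2597, mR=-160/49; mL+mR=-160/53 → advance -1; mR−mL=-9120/2597 → turn -1·90°
n=2: pose=(-8,-9,S); sL=20/13, sR=40/37; mL=-220/481, mR=-40/37; mL+mR=-20/13 → advance -1; mR−mL=-300/481 → turn -1·90°
n=3: pose=(-8,-8,W); sL=160/197, sR=32/41; mL=-256/8077, mR=-32/41; mL+mR=-160/197 → advance -1; mR−mL=-6048/8077 → turn -1·90°
n=4: pose=(-7,-8,N); sL=80/73, sR=80/53; mL=1600/3869, mR=-80/53; mL+mR=-80/73 → advance -1; mR−mL=-7440/3869 → turn -1·90°
n=5: pose=(-7,-9,E); sL=160/53, sR=160/49; mL=640/2597, mR=-160/49; mL+mR=-160/53 → advance -1; mR−mL=-9120/2597 → turn -1·90°
n=6: pose=(-8,-9,S); sL=20/13, sR=40/37; mL=-220/481, mR=-40/37; mL+mR=-20/13 → advance -1; mR−mL=-300/481 → turn -1·90°
n=7: pose=(-8,-8,W); sL=160/197, sR=32/41; mL=-256/8077, mR=-32/41; mL+mR=-160/197 → advance -1; mR−mL=-6048/8077 → turn -1·90°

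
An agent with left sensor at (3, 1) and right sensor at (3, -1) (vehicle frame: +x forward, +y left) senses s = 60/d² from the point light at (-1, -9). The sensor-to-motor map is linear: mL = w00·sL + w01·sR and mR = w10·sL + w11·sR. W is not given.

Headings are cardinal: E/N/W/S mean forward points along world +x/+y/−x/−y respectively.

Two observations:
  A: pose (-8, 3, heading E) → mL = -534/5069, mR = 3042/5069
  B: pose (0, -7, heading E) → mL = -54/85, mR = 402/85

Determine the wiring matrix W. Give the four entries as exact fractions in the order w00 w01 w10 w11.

-1 1/2 1/2 1

obs A: pose=(-8,3,E) → sL=12/37, sR=60/137, mL=-534/5069, mR=3042/5069
obs B: pose=(0,-7,E) → sL=12/5, sR=60/17, mL=-54/85, mR=402/85
sensor matrix S = [[12/37, 60/137], [12/5, 60/17]]; det S = 8064/86173
solve [mL_A; mL_B] = S·[w00; w01] and [mR_A; mR_B] = S·[w10; w11]:
  w00 = -1, w01 = 1/2, w10 = 1/2, w11 = 1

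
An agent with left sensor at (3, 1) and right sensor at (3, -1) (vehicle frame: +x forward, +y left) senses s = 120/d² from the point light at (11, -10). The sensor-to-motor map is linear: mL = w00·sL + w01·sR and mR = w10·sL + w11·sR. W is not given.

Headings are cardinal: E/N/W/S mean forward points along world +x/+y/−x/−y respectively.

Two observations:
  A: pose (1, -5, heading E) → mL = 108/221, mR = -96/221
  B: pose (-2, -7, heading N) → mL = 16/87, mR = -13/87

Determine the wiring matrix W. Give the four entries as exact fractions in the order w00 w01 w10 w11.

1 -1/2 1 -1

obs A: pose=(1,-5,E) → sL=24/17, sR=24/13, mL=108/221, mR=-96/221
obs B: pose=(-2,-7,N) → sL=15/29, sR=2/3, mL=16/87, mR=-13/87
sensor matrix S = [[24/17, 24/13], [15/29, 2/3]]; det S = -88/6409
solve [mL_A; mL_B] = S·[w00; w01] and [mR_A; mR_B] = S·[w10; w11]:
  w00 = 1, w01 = -1/2, w10 = 1, w11 = -1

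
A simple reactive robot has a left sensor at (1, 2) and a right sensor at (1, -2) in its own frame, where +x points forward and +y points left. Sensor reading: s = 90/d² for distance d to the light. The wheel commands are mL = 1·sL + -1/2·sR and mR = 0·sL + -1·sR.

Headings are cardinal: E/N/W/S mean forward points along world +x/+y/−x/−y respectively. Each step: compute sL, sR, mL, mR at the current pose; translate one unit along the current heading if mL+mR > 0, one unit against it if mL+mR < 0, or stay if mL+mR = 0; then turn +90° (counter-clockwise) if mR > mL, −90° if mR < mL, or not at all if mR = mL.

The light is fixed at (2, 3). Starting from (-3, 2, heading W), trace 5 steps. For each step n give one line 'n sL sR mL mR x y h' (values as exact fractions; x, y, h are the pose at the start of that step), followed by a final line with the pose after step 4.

n=0: pose=(-3,2,W); sL=2, sR=90/37; mL=29/37, mR=-90/37; mL+mR=-61/37 → advance -1; mR−mL=-119/37 → turn -1·90°
n=1: pose=(-2,2,N); sL=5/2, sR=45/2; mL=-35/4, mR=-45/2; mL+mR=-125/4 → advance -1; mR−mL=-55/4 → turn -1·90°
n=2: pose=(-2,1,E); sL=10, sR=18/5; mL=41/5, mR=-18/5; mL+mR=23/5 → advance +1; mR−mL=-59/5 → turn -1·90°
n=3: pose=(-1,1,S); sL=9, sR=45/17; mL=261/34, mR=-45/17; mL+mR=171/34 → advance +1; mR−mL=-351/34 → turn -1·90°
n=4: pose=(-1,0,W); sL=90/41, sR=90/17; mL=-315/697, mR=-90/17; mL+mR=-4005/697 → advance -1; mR−mL=-3375/697 → turn -1·90°

0 2 90/37 29/37 -90/37 -3 2 W
1 5/2 45/2 -35/4 -45/2 -2 2 N
2 10 18/5 41/5 -18/5 -2 1 E
3 9 45/17 261/34 -45/17 -1 1 S
4 90/41 90/17 -315/697 -90/17 -1 0 W
final 0 0 N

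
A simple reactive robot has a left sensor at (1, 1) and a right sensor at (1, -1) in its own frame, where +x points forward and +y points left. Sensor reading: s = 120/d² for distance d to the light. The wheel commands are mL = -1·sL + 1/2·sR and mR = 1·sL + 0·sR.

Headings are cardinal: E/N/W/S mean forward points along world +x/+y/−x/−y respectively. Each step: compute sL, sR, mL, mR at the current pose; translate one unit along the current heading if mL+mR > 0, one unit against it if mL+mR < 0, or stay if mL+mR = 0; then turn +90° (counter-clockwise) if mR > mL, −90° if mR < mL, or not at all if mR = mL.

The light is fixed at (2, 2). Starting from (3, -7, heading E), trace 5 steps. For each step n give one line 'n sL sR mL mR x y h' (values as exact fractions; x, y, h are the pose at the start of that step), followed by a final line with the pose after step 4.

n=0: pose=(3,-7,E); sL=30/17, sR=15/13; mL=-525/442, mR=30/17; mL+mR=15/26 → advance +1; mR−mL=1305/442 → turn +1·90°
n=1: pose=(4,-7,N); sL=24/13, sR=120/73; mL=-972/949, mR=24/13; mL+mR=60/73 → advance +1; mR−mL=2724/949 → turn +1·90°
n=2: pose=(4,-6,W); sL=60/41, sR=12/5; mL=-54/205, mR=60/41; mL+mR=6/5 → advance +1; mR−mL=354/205 → turn +1·90°
n=3: pose=(3,-6,S); sL=24/17, sR=40/27; mL=-308/459, mR=24/17; mL+mR=20/27 → advance +1; mR−mL=956/459 → turn +1·90°
n=4: pose=(3,-7,E); sL=30/17, sR=15/13; mL=-525/442, mR=30/17; mL+mR=15/26 → advance +1; mR−mL=1305/442 → turn +1·90°

0 30/17 15/13 -525/442 30/17 3 -7 E
1 24/13 120/73 -972/949 24/13 4 -7 N
2 60/41 12/5 -54/205 60/41 4 -6 W
3 24/17 40/27 -308/459 24/17 3 -6 S
4 30/17 15/13 -525/442 30/17 3 -7 E
final 4 -7 N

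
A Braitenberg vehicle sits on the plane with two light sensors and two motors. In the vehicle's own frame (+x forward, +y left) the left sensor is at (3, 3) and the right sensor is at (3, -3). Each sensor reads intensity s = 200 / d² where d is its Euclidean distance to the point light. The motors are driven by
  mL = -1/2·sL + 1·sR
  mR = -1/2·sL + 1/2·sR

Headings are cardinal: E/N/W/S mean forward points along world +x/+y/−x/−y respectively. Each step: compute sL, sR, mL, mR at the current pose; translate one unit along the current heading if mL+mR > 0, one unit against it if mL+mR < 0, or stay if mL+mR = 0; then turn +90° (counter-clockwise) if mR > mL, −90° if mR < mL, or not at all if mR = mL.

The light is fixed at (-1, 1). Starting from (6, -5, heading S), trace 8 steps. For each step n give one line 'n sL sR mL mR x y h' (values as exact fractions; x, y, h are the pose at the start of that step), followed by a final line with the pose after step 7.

0 200/181 200/97 26500/17557 8400/17557 6 -5 S
1 50/29 25/4 625/116 525/232 6 -6 W
2 8 200/97 -188/97 -288/97 5 -6 N
3 100/53 100/101 250/5353 -2400/5353 5 -7 E
4 40/37 8/5 196/185 48/185 4 -7 S
5 50/37 5 160/37 135/74 4 -8 W
6 200/37 40/17 -220/629 -960/629 3 -8 N
7 100/49 100/109 -550/5341 -3000/5341 3 -9 E
final 2 -9 S

n=0: pose=(6,-5,S); sL=200/181, sR=200/97; mL=26500/17557, mR=8400/17557; mL+mR=34900/17557 → advance +1; mR−mL=-100/97 → turn -1·90°
n=1: pose=(6,-6,W); sL=50/29, sR=25/4; mL=625/116, mR=525/232; mL+mR=1775/232 → advance +1; mR−mL=-25/8 → turn -1·90°
n=2: pose=(5,-6,N); sL=8, sR=200/97; mL=-188/97, mR=-288/97; mL+mR=-476/97 → advance -1; mR−mL=-100/97 → turn -1·90°
n=3: pose=(5,-7,E); sL=100/53, sR=100/101; mL=250/5353, mR=-2400/5353; mL+mR=-2150/5353 → advance -1; mR−mL=-50/101 → turn -1·90°
n=4: pose=(4,-7,S); sL=40/37, sR=8/5; mL=196/185, mR=48/185; mL+mR=244/185 → advance +1; mR−mL=-4/5 → turn -1·90°
n=5: pose=(4,-8,W); sL=50/37, sR=5; mL=160/37, mR=135/74; mL+mR=455/74 → advance +1; mR−mL=-5/2 → turn -1·90°
n=6: pose=(3,-8,N); sL=200/37, sR=40/17; mL=-220/629, mR=-960/629; mL+mR=-1180/629 → advance -1; mR−mL=-20/17 → turn -1·90°
n=7: pose=(3,-9,E); sL=100/49, sR=100/109; mL=-550/5341, mR=-3000/5341; mL+mR=-3550/5341 → advance -1; mR−mL=-50/109 → turn -1·90°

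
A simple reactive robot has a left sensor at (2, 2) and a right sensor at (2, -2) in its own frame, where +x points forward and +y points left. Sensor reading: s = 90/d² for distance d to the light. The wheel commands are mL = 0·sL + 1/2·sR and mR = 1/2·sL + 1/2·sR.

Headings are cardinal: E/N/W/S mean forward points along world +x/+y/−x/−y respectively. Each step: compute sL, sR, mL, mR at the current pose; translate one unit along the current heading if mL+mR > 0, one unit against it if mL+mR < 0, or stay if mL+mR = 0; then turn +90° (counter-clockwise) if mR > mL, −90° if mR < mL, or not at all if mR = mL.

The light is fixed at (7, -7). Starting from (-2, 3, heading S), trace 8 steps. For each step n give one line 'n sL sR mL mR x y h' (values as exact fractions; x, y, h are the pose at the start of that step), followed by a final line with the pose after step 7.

0 90/113 18/37 9/37 2682/4181 -2 3 S
1 9/17 45/49 45/98 603/833 -2 2 E
2 90/221 90/157 45/157 17010/34697 -1 2 N
3 45/82 45/122 45/244 2295/5002 -1 3 W
4 90/113 18/37 9/37 2682/4181 -2 3 S
5 9/17 45/49 45/98 603/833 -2 2 E
6 90/221 90/157 45/157 17010/34697 -1 2 N
7 45/82 45/122 45/244 2295/5002 -1 3 W
final -2 3 S

n=0: pose=(-2,3,S); sL=90/113, sR=18/37; mL=9/37, mR=2682/4181; mL+mR=3699/4181 → advance +1; mR−mL=45/113 → turn +1·90°
n=1: pose=(-2,2,E); sL=9/17, sR=45/49; mL=45/98, mR=603/833; mL+mR=1971/1666 → advance +1; mR−mL=9/34 → turn +1·90°
n=2: pose=(-1,2,N); sL=90/221, sR=90/157; mL=45/157, mR=17010/34697; mL+mR=26955/34697 → advance +1; mR−mL=45/221 → turn +1·90°
n=3: pose=(-1,3,W); sL=45/82, sR=45/122; mL=45/244, mR=2295/5002; mL+mR=6435/10004 → advance +1; mR−mL=45/164 → turn +1·90°
n=4: pose=(-2,3,S); sL=90/113, sR=18/37; mL=9/37, mR=2682/4181; mL+mR=3699/4181 → advance +1; mR−mL=45/113 → turn +1·90°
n=5: pose=(-2,2,E); sL=9/17, sR=45/49; mL=45/98, mR=603/833; mL+mR=1971/1666 → advance +1; mR−mL=9/34 → turn +1·90°
n=6: pose=(-1,2,N); sL=90/221, sR=90/157; mL=45/157, mR=17010/34697; mL+mR=26955/34697 → advance +1; mR−mL=45/221 → turn +1·90°
n=7: pose=(-1,3,W); sL=45/82, sR=45/122; mL=45/244, mR=2295/5002; mL+mR=6435/10004 → advance +1; mR−mL=45/164 → turn +1·90°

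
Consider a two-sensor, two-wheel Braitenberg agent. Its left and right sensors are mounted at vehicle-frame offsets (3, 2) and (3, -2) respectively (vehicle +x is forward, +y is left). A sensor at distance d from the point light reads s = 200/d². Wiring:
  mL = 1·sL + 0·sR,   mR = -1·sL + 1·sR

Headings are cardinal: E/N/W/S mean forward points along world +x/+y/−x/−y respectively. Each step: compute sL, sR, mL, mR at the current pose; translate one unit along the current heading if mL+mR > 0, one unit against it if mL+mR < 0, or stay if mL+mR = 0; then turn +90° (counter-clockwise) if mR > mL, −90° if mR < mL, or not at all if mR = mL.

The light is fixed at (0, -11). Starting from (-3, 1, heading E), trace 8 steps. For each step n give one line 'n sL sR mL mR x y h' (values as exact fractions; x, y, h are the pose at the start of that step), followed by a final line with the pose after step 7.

0 50/49 2 50/49 48/49 -3 1 E
1 200/81 200/97 200/81 -3200/7857 -2 1 S
2 100/53 100/97 100/53 -4400/5141 -2 0 W
3 200/221 200/197 200/221 4800/43537 -3 0 N
4 50/49 2 50/49 48/49 -3 1 E
5 200/81 200/97 200/81 -3200/7857 -2 1 S
6 100/53 100/97 100/53 -4400/5141 -2 0 W
7 200/221 200/197 200/221 4800/43537 -3 0 N
final -3 1 E

n=0: pose=(-3,1,E); sL=50/49, sR=2; mL=50/49, mR=48/49; mL+mR=2 → advance +1; mR−mL=-2/49 → turn -1·90°
n=1: pose=(-2,1,S); sL=200/81, sR=200/97; mL=200/81, mR=-3200/7857; mL+mR=200/97 → advance +1; mR−mL=-22600/7857 → turn -1·90°
n=2: pose=(-2,0,W); sL=100/53, sR=100/97; mL=100/53, mR=-4400/5141; mL+mR=100/97 → advance +1; mR−mL=-14100/5141 → turn -1·90°
n=3: pose=(-3,0,N); sL=200/221, sR=200/197; mL=200/221, mR=4800/43537; mL+mR=200/197 → advance +1; mR−mL=-34600/43537 → turn -1·90°
n=4: pose=(-3,1,E); sL=50/49, sR=2; mL=50/49, mR=48/49; mL+mR=2 → advance +1; mR−mL=-2/49 → turn -1·90°
n=5: pose=(-2,1,S); sL=200/81, sR=200/97; mL=200/81, mR=-3200/7857; mL+mR=200/97 → advance +1; mR−mL=-22600/7857 → turn -1·90°
n=6: pose=(-2,0,W); sL=100/53, sR=100/97; mL=100/53, mR=-4400/5141; mL+mR=100/97 → advance +1; mR−mL=-14100/5141 → turn -1·90°
n=7: pose=(-3,0,N); sL=200/221, sR=200/197; mL=200/221, mR=4800/43537; mL+mR=200/197 → advance +1; mR−mL=-34600/43537 → turn -1·90°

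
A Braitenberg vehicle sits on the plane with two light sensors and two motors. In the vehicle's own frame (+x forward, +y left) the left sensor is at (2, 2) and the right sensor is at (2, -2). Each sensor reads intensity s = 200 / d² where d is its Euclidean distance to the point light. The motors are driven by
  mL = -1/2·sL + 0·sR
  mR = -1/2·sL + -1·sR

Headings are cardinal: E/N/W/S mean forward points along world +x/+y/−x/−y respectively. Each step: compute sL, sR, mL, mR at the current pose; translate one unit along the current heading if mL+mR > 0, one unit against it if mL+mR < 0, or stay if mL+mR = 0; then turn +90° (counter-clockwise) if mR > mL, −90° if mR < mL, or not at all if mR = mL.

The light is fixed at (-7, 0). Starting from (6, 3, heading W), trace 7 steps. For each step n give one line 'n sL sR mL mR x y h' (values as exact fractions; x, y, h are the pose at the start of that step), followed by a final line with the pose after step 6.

0 100/61 100/73 -50/61 -9750/4453 6 3 W
1 200/169 200/281 -100/169 -61900/47489 7 3 N
2 25/34 25/32 -25/68 -625/544 7 2 E
3 8/9 200/121 -4/9 -2284/1089 6 2 S
4 100/61 100/73 -50/61 -9750/4453 6 3 W
5 200/169 200/281 -100/169 -61900/47489 7 3 N
6 25/34 25/32 -25/68 -625/544 7 2 E
final 6 2 S

n=0: pose=(6,3,W); sL=100/61, sR=100/73; mL=-50/61, mR=-9750/4453; mL+mR=-13400/4453 → advance -1; mR−mL=-100/73 → turn -1·90°
n=1: pose=(7,3,N); sL=200/169, sR=200/281; mL=-100/169, mR=-61900/47489; mL+mR=-90000/47489 → advance -1; mR−mL=-200/281 → turn -1·90°
n=2: pose=(7,2,E); sL=25/34, sR=25/32; mL=-25/68, mR=-625/544; mL+mR=-825/544 → advance -1; mR−mL=-25/32 → turn -1·90°
n=3: pose=(6,2,S); sL=8/9, sR=200/121; mL=-4/9, mR=-2284/1089; mL+mR=-2768/1089 → advance -1; mR−mL=-200/121 → turn -1·90°
n=4: pose=(6,3,W); sL=100/61, sR=100/73; mL=-50/61, mR=-9750/4453; mL+mR=-13400/4453 → advance -1; mR−mL=-100/73 → turn -1·90°
n=5: pose=(7,3,N); sL=200/169, sR=200/281; mL=-100/169, mR=-61900/47489; mL+mR=-90000/47489 → advance -1; mR−mL=-200/281 → turn -1·90°
n=6: pose=(7,2,E); sL=25/34, sR=25/32; mL=-25/68, mR=-625/544; mL+mR=-825/544 → advance -1; mR−mL=-25/32 → turn -1·90°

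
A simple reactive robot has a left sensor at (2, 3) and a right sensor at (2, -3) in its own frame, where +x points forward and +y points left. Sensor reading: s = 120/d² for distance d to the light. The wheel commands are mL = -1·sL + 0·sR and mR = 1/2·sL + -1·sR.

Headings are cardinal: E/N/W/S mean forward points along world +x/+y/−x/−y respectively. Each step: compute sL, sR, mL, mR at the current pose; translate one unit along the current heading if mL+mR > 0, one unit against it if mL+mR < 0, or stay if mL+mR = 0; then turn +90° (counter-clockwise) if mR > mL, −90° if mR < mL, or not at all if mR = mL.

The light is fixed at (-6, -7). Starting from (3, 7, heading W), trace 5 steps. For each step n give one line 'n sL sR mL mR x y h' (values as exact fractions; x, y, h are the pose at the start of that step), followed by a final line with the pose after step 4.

n=0: pose=(3,7,W); sL=12/17, sR=60/169; mL=-12/17, mR=-6/2873; mL+mR=-2034/2873 → advance -1; mR−mL=2022/2873 → turn +1·90°
n=1: pose=(4,7,S); sL=120/313, sR=120/193; mL=-120/313, mR=-25980/60409; mL+mR=-49140/60409 → advance -1; mR−mL=-2820/60409 → turn -1·90°
n=2: pose=(4,8,W); sL=15/26, sR=30/97; mL=-15/26, mR=-105/5044; mL+mR=-3015/5044 → advance -1; mR−mL=2805/5044 → turn +1·90°
n=3: pose=(5,8,S); sL=24/73, sR=120/233; mL=-24/73, mR=-5964/17009; mL+mR=-11556/17009 → advance -1; mR−mL=-372/17009 → turn -1·90°
n=4: pose=(5,9,W); sL=12/25, sR=60/221; mL=-12/25, mR=-174/5525; mL+mR=-2826/5525 → advance -1; mR−mL=2478/5525 → turn +1·90°

0 12/17 60/169 -12/17 -6/2873 3 7 W
1 120/313 120/193 -120/313 -25980/60409 4 7 S
2 15/26 30/97 -15/26 -105/5044 4 8 W
3 24/73 120/233 -24/73 -5964/17009 5 8 S
4 12/25 60/221 -12/25 -174/5525 5 9 W
final 6 9 S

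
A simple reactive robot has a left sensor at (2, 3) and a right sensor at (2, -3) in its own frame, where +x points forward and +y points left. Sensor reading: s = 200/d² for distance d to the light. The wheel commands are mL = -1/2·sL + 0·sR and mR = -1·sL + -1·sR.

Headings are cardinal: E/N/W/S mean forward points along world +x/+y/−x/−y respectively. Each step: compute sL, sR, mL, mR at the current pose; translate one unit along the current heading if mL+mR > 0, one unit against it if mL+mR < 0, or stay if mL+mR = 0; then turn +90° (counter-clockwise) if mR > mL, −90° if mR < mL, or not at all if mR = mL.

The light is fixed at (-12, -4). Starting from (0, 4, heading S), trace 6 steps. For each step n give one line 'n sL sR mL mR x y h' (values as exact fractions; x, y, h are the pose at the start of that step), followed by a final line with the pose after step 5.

n=0: pose=(0,4,S); sL=200/261, sR=200/117; mL=-100/261, mR=-2800/1131; mL+mR=-9700/3393 → advance -1; mR−mL=-7100/3393 → turn -1·90°
n=1: pose=(0,5,W); sL=25/17, sR=50/61; mL=-25/34, mR=-2375/1037; mL+mR=-6275/2074 → advance -1; mR−mL=-3225/2074 → turn -1·90°
n=2: pose=(1,5,N); sL=200/221, sR=200/377; mL=-100/221, mR=-9200/6409; mL+mR=-12100/6409 → advance -1; mR−mL=-6300/6409 → turn -1·90°
n=3: pose=(1,4,E); sL=100/173, sR=4/5; mL=-50/173, mR=-1192/865; mL+mR=-1442/865 → advance -1; mR−mL=-942/865 → turn -1·90°
n=4: pose=(0,4,S); sL=200/261, sR=200/117; mL=-100/261, mR=-2800/1131; mL+mR=-9700/3393 → advance -1; mR−mL=-7100/3393 → turn -1·90°
n=5: pose=(0,5,W); sL=25/17, sR=50/61; mL=-25/34, mR=-2375/1037; mL+mR=-6275/2074 → advance -1; mR−mL=-3225/2074 → turn -1·90°

0 200/261 200/117 -100/261 -2800/1131 0 4 S
1 25/17 50/61 -25/34 -2375/1037 0 5 W
2 200/221 200/377 -100/221 -9200/6409 1 5 N
3 100/173 4/5 -50/173 -1192/865 1 4 E
4 200/261 200/117 -100/261 -2800/1131 0 4 S
5 25/17 50/61 -25/34 -2375/1037 0 5 W
final 1 5 N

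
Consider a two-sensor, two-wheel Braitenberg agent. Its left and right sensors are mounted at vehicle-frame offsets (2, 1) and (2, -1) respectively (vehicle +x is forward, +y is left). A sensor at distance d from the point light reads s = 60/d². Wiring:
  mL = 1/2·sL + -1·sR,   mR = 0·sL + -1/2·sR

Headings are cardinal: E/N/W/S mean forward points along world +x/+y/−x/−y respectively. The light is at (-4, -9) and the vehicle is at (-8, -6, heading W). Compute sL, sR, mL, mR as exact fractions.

3/2 15/13 -21/52 -15/26

left sensor world pos  = (-10, -7); dL² = 40
right sensor world pos = (-10, -5); dR² = 52
sL = 60/40 = 3/2
sR = 60/52 = 15/13
mL = 1/2·sL + -1·sR = -21/52
mR = 0·sL + -1/2·sR = -15/26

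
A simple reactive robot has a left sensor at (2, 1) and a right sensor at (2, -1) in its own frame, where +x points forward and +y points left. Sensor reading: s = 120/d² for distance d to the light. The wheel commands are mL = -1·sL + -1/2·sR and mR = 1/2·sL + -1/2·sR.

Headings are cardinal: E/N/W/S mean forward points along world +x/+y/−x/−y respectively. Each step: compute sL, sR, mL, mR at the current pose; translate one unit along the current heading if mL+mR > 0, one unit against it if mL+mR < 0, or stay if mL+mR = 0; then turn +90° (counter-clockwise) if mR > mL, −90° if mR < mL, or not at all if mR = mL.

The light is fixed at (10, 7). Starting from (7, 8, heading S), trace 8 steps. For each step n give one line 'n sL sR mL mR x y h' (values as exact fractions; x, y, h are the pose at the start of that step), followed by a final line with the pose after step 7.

0 24 120/17 -468/17 144/17 7 8 S
1 12 60 -42 -24 7 9 E
2 120/41 24/5 -1092/205 -192/205 6 9 N
3 10/3 3 -29/6 1/6 6 8 W
4 24 120/17 -468/17 144/17 7 8 S
5 12 60 -42 -24 7 9 E
6 120/41 24/5 -1092/205 -192/205 6 9 N
7 10/3 3 -29/6 1/6 6 8 W
final 7 8 S

n=0: pose=(7,8,S); sL=24, sR=120/17; mL=-468/17, mR=144/17; mL+mR=-324/17 → advance -1; mR−mL=36 → turn +1·90°
n=1: pose=(7,9,E); sL=12, sR=60; mL=-42, mR=-24; mL+mR=-66 → advance -1; mR−mL=18 → turn +1·90°
n=2: pose=(6,9,N); sL=120/41, sR=24/5; mL=-1092/205, mR=-192/205; mL+mR=-1284/205 → advance -1; mR−mL=180/41 → turn +1·90°
n=3: pose=(6,8,W); sL=10/3, sR=3; mL=-29/6, mR=1/6; mL+mR=-14/3 → advance -1; mR−mL=5 → turn +1·90°
n=4: pose=(7,8,S); sL=24, sR=120/17; mL=-468/17, mR=144/17; mL+mR=-324/17 → advance -1; mR−mL=36 → turn +1·90°
n=5: pose=(7,9,E); sL=12, sR=60; mL=-42, mR=-24; mL+mR=-66 → advance -1; mR−mL=18 → turn +1·90°
n=6: pose=(6,9,N); sL=120/41, sR=24/5; mL=-1092/205, mR=-192/205; mL+mR=-1284/205 → advance -1; mR−mL=180/41 → turn +1·90°
n=7: pose=(6,8,W); sL=10/3, sR=3; mL=-29/6, mR=1/6; mL+mR=-14/3 → advance -1; mR−mL=5 → turn +1·90°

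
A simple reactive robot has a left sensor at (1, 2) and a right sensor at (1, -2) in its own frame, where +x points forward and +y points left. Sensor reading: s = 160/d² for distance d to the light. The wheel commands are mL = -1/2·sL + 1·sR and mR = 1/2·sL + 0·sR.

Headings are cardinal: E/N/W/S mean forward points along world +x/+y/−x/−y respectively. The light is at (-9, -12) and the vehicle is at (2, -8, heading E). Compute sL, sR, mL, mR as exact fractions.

8/9 40/37 212/333 4/9

left sensor world pos  = (3, -6); dL² = 180
right sensor world pos = (3, -10); dR² = 148
sL = 160/180 = 8/9
sR = 160/148 = 40/37
mL = -1/2·sL + 1·sR = 212/333
mR = 1/2·sL + 0·sR = 4/9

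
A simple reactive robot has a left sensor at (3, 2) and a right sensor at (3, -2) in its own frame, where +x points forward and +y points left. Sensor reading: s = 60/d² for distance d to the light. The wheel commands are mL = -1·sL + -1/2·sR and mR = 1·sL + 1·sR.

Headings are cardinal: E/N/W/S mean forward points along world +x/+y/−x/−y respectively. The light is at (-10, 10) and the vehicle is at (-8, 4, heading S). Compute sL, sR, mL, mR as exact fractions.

left sensor world pos  = (-6, 1); dL² = 97
right sensor world pos = (-10, 1); dR² = 81
sL = 60/97 = 60/97
sR = 60/81 = 20/27
mL = -1·sL + -1/2·sR = -2590/2619
mR = 1·sL + 1·sR = 3560/2619

60/97 20/27 -2590/2619 3560/2619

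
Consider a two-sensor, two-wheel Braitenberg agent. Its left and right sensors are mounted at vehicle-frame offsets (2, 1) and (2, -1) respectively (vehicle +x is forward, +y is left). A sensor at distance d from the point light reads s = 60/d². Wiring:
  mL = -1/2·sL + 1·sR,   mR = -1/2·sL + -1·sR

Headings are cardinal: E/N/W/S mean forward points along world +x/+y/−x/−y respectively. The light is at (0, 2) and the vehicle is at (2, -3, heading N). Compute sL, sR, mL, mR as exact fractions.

left sensor world pos  = (1, -1); dL² = 10
right sensor world pos = (3, -1); dR² = 18
sL = 60/10 = 6
sR = 60/18 = 10/3
mL = -1/2·sL + 1·sR = 1/3
mR = -1/2·sL + -1·sR = -19/3

6 10/3 1/3 -19/3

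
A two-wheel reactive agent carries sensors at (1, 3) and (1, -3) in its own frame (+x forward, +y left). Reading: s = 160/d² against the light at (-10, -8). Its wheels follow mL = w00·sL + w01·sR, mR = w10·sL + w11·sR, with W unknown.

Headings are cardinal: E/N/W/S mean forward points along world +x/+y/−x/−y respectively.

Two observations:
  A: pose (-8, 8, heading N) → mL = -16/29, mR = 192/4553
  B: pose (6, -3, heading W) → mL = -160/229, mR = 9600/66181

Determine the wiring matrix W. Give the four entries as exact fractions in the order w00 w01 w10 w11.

obs A: pose=(-8,8,N) → sL=16/29, sR=80/157, mL=-16/29, mR=192/4553
obs B: pose=(6,-3,W) → sL=160/229, sR=160/289, mL=-160/229, mR=9600/66181
sensor matrix S = [[16/29, 80/157], [160/229, 160/289]]; det S = -15237120/301322093
solve [mL_A; mL_B] = S·[w00; w01] and [mR_A; mR_B] = S·[w10; w11]:
  w00 = -1, w01 = 0, w10 = 1, w11 = -1

-1 0 1 -1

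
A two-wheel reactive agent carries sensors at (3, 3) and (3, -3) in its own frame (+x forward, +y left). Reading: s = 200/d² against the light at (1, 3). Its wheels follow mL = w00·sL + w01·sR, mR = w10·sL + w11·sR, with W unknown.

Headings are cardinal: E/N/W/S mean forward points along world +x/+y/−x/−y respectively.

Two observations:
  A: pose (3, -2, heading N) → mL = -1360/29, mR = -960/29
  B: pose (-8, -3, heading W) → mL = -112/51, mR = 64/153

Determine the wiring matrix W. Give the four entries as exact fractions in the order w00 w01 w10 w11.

obs A: pose=(3,-2,N) → sL=40, sR=200/29, mL=-1360/29, mR=-960/29
obs B: pose=(-8,-3,W) → sL=8/9, sR=200/153, mL=-112/51, mR=64/153
sensor matrix S = [[40, 200/29], [8/9, 200/153]]; det S = 204800/4437
solve [mL_A; mL_B] = S·[w00; w01] and [mR_A; mR_B] = S·[w10; w11]:
  w00 = -1, w01 = -1, w10 = -1, w11 = 1

-1 -1 -1 1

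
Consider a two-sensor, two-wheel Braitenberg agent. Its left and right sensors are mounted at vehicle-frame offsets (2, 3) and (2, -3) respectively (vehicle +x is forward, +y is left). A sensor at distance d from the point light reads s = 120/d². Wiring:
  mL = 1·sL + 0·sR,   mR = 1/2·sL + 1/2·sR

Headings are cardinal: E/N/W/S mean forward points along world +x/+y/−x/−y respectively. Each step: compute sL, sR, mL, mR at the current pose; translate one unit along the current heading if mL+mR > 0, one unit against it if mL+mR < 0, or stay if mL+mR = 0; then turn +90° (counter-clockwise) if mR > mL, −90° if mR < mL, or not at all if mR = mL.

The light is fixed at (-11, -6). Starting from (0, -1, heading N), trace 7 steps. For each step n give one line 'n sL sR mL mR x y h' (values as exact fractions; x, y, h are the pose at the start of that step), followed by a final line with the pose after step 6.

n=0: pose=(0,-1,N); sL=120/113, sR=24/49; mL=120/113, mR=4296/5537; mL+mR=10176/5537 → advance +1; mR−mL=-1584/5537 → turn -1·90°
n=1: pose=(0,0,E); sL=12/25, sR=60/89; mL=12/25, mR=1284/2225; mL+mR=2352/2225 → advance +1; mR−mL=216/2225 → turn +1·90°
n=2: pose=(1,0,N); sL=24/29, sR=120/289; mL=24/29, mR=5208/8381; mL+mR=12144/8381 → advance +1; mR−mL=-1728/8381 → turn -1·90°
n=3: pose=(1,1,E); sL=15/37, sR=30/53; mL=15/37, mR=1905/3922; mL+mR=3495/3922 → advance +1; mR−mL=315/3922 → turn +1·90°
n=4: pose=(2,1,N); sL=120/181, sR=120/337; mL=120/181, mR=31080/60997; mL+mR=71520/60997 → advance +1; mR−mL=-9360/60997 → turn -1·90°
n=5: pose=(2,2,E); sL=60/173, sR=12/25; mL=60/173, mR=1788/4325; mL+mR=3288/4325 → advance +1; mR−mL=288/4325 → turn +1·90°
n=6: pose=(3,2,N); sL=120/221, sR=120/389; mL=120/221, mR=36600/85969; mL+mR=83280/85969 → advance +1; mR−mL=-10080/85969 → turn -1·90°

0 120/113 24/49 120/113 4296/5537 0 -1 N
1 12/25 60/89 12/25 1284/2225 0 0 E
2 24/29 120/289 24/29 5208/8381 1 0 N
3 15/37 30/53 15/37 1905/3922 1 1 E
4 120/181 120/337 120/181 31080/60997 2 1 N
5 60/173 12/25 60/173 1788/4325 2 2 E
6 120/221 120/389 120/221 36600/85969 3 2 N
final 3 3 E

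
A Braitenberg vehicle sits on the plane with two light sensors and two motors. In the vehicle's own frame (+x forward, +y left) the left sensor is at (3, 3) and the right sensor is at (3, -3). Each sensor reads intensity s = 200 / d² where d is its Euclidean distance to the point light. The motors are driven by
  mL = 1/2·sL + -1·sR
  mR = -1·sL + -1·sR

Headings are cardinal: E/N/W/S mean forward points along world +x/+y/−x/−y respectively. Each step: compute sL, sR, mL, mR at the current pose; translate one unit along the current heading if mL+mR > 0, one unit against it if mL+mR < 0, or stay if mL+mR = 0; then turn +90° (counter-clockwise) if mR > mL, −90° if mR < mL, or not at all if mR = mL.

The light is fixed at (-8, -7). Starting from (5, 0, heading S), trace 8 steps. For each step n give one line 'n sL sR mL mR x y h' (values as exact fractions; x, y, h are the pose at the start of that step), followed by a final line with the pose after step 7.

0 25/34 50/29 -2675/1972 -2425/986 5 0 S
1 8/5 200/221 -116/1105 -2768/1105 5 1 W
2 100/121 20/41 -370/4961 -6520/4961 6 1 N
3 200/389 40/61 -9460/23729 -27760/23729 6 0 E
4 25/34 50/29 -2675/1972 -2425/986 5 0 S
5 8/5 200/221 -116/1105 -2768/1105 5 1 W
6 100/121 20/41 -370/4961 -6520/4961 6 1 N
7 200/389 40/61 -9460/23729 -27760/23729 6 0 E
final 5 0 S

n=0: pose=(5,0,S); sL=25/34, sR=50/29; mL=-2675/1972, mR=-2425/986; mL+mR=-7525/1972 → advance -1; mR−mL=-75/68 → turn -1·90°
n=1: pose=(5,1,W); sL=8/5, sR=200/221; mL=-116/1105, mR=-2768/1105; mL+mR=-2884/1105 → advance -1; mR−mL=-12/5 → turn -1·90°
n=2: pose=(6,1,N); sL=100/121, sR=20/41; mL=-370/4961, mR=-6520/4961; mL+mR=-6890/4961 → advance -1; mR−mL=-150/121 → turn -1·90°
n=3: pose=(6,0,E); sL=200/389, sR=40/61; mL=-9460/23729, mR=-27760/23729; mL+mR=-37220/23729 → advance -1; mR−mL=-300/389 → turn -1·90°
n=4: pose=(5,0,S); sL=25/34, sR=50/29; mL=-2675/1972, mR=-2425/986; mL+mR=-7525/1972 → advance -1; mR−mL=-75/68 → turn -1·90°
n=5: pose=(5,1,W); sL=8/5, sR=200/221; mL=-116/1105, mR=-2768/1105; mL+mR=-2884/1105 → advance -1; mR−mL=-12/5 → turn -1·90°
n=6: pose=(6,1,N); sL=100/121, sR=20/41; mL=-370/4961, mR=-6520/4961; mL+mR=-6890/4961 → advance -1; mR−mL=-150/121 → turn -1·90°
n=7: pose=(6,0,E); sL=200/389, sR=40/61; mL=-9460/23729, mR=-27760/23729; mL+mR=-37220/23729 → advance -1; mR−mL=-300/389 → turn -1·90°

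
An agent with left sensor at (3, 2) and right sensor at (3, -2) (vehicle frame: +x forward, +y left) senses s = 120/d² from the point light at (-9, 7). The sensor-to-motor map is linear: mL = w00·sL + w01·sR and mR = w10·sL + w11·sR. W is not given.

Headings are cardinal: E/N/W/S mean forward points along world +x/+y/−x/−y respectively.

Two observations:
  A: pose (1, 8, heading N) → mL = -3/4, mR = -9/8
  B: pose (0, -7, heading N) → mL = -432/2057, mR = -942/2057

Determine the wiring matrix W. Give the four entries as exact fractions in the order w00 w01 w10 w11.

-1 1 -1 1/2

obs A: pose=(1,8,N) → sL=3/2, sR=3/4, mL=-3/4, mR=-9/8
obs B: pose=(0,-7,N) → sL=12/17, sR=60/121, mL=-432/2057, mR=-942/2057
sensor matrix S = [[3/2, 3/4], [12/17, 60/121]]; det S = 441/2057
solve [mL_A; mL_B] = S·[w00; w01] and [mR_A; mR_B] = S·[w10; w11]:
  w00 = -1, w01 = 1, w10 = -1, w11 = 1/2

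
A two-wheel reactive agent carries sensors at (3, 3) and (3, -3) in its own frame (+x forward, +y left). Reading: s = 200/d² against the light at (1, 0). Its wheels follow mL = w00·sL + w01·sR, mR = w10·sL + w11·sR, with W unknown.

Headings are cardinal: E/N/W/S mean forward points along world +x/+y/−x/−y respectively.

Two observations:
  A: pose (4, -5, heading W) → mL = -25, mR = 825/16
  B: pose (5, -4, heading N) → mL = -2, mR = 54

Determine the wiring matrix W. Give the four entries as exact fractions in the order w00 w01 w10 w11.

obs A: pose=(4,-5,W) → sL=25/8, sR=50, mL=-25, mR=825/16
obs B: pose=(5,-4,N) → sL=100, sR=4, mL=-2, mR=54
sensor matrix S = [[25/8, 50], [100, 4]]; det S = -9975/2
solve [mL_A; mL_B] = S·[w00; w01] and [mR_A; mR_B] = S·[w10; w11]:
  w00 = 0, w01 = -1/2, w10 = 1/2, w11 = 1

0 -1/2 1/2 1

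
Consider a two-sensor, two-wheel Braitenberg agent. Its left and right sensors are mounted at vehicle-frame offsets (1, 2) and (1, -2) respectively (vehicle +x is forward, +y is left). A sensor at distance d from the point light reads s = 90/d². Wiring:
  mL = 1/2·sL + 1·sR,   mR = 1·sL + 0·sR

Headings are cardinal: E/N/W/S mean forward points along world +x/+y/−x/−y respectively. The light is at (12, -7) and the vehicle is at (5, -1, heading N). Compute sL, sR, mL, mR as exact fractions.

9/13 45/37 1503/962 9/13

left sensor world pos  = (3, 0); dL² = 130
right sensor world pos = (7, 0); dR² = 74
sL = 90/130 = 9/13
sR = 90/74 = 45/37
mL = 1/2·sL + 1·sR = 1503/962
mR = 1·sL + 0·sR = 9/13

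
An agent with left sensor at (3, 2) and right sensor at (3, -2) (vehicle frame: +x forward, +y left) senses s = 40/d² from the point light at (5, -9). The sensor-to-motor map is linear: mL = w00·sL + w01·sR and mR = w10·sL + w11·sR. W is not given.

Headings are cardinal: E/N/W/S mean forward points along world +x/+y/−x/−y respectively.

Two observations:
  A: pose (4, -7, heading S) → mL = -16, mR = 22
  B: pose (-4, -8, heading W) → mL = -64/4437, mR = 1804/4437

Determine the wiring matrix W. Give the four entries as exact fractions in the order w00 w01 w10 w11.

obs A: pose=(4,-7,S) → sL=20, sR=4, mL=-16, mR=22
obs B: pose=(-4,-8,W) → sL=8/29, sR=40/153, mL=-64/4437, mR=1804/4437
sensor matrix S = [[20, 4], [8/29, 40/153]]; det S = 18304/4437
solve [mL_A; mL_B] = S·[w00; w01] and [mR_A; mR_B] = S·[w10; w11]:
  w00 = -1, w01 = 1, w10 = 1, w11 = 1/2

-1 1 1 1/2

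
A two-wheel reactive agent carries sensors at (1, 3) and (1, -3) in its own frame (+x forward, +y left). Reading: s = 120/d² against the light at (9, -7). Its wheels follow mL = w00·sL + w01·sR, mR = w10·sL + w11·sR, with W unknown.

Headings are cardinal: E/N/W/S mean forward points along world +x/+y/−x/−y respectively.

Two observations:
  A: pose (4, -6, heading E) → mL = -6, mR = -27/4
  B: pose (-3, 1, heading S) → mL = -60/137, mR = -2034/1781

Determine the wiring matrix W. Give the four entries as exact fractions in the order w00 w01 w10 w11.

0 -1 -1 -1/2

obs A: pose=(4,-6,E) → sL=15/4, sR=6, mL=-6, mR=-27/4
obs B: pose=(-3,1,S) → sL=12/13, sR=60/137, mL=-60/137, mR=-2034/1781
sensor matrix S = [[15/4, 6], [12/13, 60/137]]; det S = -6939/1781
solve [mL_A; mL_B] = S·[w00; w01] and [mR_A; mR_B] = S·[w10; w11]:
  w00 = 0, w01 = -1, w10 = -1, w11 = -1/2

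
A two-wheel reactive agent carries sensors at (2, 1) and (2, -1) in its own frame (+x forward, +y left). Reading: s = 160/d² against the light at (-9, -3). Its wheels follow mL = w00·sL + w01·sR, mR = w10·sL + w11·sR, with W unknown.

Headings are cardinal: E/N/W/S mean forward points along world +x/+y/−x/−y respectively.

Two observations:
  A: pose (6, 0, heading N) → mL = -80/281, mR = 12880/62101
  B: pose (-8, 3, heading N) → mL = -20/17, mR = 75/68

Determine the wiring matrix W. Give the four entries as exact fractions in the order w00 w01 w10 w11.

0 -1/2 -1/2 1

obs A: pose=(6,0,N) → sL=160/221, sR=160/281, mL=-80/281, mR=12880/62101
obs B: pose=(-8,3,N) → sL=5/2, sR=40/17, mL=-20/17, mR=75/68
sensor matrix S = [[160/221, 160/281], [5/2, 40/17]]; det S = 295600/1055717
solve [mL_A; mL_B] = S·[w00; w01] and [mR_A; mR_B] = S·[w10; w11]:
  w00 = 0, w01 = -1/2, w10 = -1/2, w11 = 1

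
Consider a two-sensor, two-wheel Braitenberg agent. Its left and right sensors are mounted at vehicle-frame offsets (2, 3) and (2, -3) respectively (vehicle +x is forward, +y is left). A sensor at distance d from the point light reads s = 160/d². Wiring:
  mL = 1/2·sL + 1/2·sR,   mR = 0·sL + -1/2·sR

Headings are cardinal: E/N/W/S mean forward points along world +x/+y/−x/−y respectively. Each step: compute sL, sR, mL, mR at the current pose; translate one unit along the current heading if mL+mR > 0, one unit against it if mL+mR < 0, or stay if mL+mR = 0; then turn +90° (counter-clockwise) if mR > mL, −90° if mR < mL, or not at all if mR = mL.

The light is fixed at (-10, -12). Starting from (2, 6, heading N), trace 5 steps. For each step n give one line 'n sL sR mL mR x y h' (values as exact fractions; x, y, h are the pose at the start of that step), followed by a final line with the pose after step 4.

0 160/481 32/125 17696/60125 -16/125 2 6 N
1 4/17 40/113 566/1921 -20/113 2 7 E
2 32/109 160/389 14944/42401 -80/389 3 7 S
3 80/173 80/281 18160/48613 -40/281 3 6 W
4 160/481 32/125 17696/60125 -16/125 2 6 N
final 2 7 E

n=0: pose=(2,6,N); sL=160/481, sR=32/125; mL=17696/60125, mR=-16/125; mL+mR=80/481 → advance +1; mR−mL=-25392/60125 → turn -1·90°
n=1: pose=(2,7,E); sL=4/17, sR=40/113; mL=566/1921, mR=-20/113; mL+mR=2/17 → advance +1; mR−mL=-906/1921 → turn -1·90°
n=2: pose=(3,7,S); sL=32/109, sR=160/389; mL=14944/42401, mR=-80/389; mL+mR=16/109 → advance +1; mR−mL=-23664/42401 → turn -1·90°
n=3: pose=(3,6,W); sL=80/173, sR=80/281; mL=18160/48613, mR=-40/281; mL+mR=40/173 → advance +1; mR−mL=-25080/48613 → turn -1·90°
n=4: pose=(2,6,N); sL=160/481, sR=32/125; mL=17696/60125, mR=-16/125; mL+mR=80/481 → advance +1; mR−mL=-25392/60125 → turn -1·90°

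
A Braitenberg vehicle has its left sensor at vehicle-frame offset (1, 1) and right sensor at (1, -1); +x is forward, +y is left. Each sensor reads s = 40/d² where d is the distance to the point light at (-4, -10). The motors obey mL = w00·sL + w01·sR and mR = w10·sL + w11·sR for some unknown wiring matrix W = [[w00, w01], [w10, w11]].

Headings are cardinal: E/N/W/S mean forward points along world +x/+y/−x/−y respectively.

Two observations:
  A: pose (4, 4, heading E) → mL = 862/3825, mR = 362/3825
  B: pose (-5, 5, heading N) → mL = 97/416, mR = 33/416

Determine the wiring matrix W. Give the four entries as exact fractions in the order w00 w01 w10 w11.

obs A: pose=(4,4,E) → sL=20/153, sR=4/25, mL=862/3825, mR=362/3825
obs B: pose=(-5,5,N) → sL=2/13, sR=5/32, mL=97/416, mR=33/416
sensor matrix S = [[20/153, 4/25], [2/13, 5/32]]; det S = -1667/397800
solve [mL_A; mL_B] = S·[w00; w01] and [mR_A; mR_B] = S·[w10; w11]:
  w00 = 1/2, w01 = 1, w10 = -1/2, w11 = 1

1/2 1 -1/2 1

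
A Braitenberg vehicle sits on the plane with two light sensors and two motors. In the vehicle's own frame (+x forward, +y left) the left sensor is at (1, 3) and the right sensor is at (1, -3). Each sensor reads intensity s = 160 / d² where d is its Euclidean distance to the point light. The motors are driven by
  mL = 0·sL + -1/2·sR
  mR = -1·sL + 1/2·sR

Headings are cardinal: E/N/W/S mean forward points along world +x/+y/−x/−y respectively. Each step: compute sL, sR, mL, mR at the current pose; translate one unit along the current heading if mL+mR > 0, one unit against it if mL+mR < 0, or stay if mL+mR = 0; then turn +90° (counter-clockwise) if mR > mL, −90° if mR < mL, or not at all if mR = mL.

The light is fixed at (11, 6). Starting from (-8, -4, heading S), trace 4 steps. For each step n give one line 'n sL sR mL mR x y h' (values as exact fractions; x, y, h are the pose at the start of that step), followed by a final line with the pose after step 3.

0 160/377 32/121 -16/121 -13328/45617 -8 -4 S
1 5/17 40/109 -20/109 -205/1853 -8 -3 W
2 32/65 160/541 -80/541 -12112/35165 -7 -3 S
3 80/241 80/193 -40/193 -5800/46513 -7 -2 W
final -6 -2 S

n=0: pose=(-8,-4,S); sL=160/377, sR=32/121; mL=-16/121, mR=-13328/45617; mL+mR=-160/377 → advance -1; mR−mL=-7296/45617 → turn -1·90°
n=1: pose=(-8,-3,W); sL=5/17, sR=40/109; mL=-20/109, mR=-205/1853; mL+mR=-5/17 → advance -1; mR−mL=135/1853 → turn +1·90°
n=2: pose=(-7,-3,S); sL=32/65, sR=160/541; mL=-80/541, mR=-12112/35165; mL+mR=-32/65 → advance -1; mR−mL=-6912/35165 → turn -1·90°
n=3: pose=(-7,-2,W); sL=80/241, sR=80/193; mL=-40/193, mR=-5800/46513; mL+mR=-80/241 → advance -1; mR−mL=3840/46513 → turn +1·90°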